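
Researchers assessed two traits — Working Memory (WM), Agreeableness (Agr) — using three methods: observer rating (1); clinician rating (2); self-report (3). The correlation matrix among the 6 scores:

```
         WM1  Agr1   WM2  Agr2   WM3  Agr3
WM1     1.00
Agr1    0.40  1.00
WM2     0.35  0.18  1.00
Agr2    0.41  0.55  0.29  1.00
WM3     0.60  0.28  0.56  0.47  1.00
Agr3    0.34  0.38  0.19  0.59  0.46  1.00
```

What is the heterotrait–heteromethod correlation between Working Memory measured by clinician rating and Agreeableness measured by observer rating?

0.18

Different traits and methods: r(WM2, Agr1) = 0.18.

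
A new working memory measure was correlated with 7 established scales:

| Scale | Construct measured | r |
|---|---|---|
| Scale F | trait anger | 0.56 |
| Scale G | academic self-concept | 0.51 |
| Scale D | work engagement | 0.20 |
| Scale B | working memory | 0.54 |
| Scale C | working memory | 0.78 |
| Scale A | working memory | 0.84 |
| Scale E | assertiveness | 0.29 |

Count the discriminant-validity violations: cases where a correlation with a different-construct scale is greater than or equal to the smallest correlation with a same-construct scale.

1

Convergent (same construct = working memory): Scale B, Scale C, Scale A.
Smallest convergent = 0.54. Discriminant values: 0.56, 0.51, 0.20, 0.29; count ≥ 0.54 → 1.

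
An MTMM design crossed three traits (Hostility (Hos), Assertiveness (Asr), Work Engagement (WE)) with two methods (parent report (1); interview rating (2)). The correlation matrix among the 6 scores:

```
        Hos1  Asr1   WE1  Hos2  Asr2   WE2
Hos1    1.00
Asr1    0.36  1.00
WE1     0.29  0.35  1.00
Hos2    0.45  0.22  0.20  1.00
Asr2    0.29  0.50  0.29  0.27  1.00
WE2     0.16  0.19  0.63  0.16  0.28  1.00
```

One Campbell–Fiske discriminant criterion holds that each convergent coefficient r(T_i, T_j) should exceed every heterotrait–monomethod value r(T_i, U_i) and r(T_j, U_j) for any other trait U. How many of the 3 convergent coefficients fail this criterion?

0

Convergent coefficients and their comparison sets:
Hos (methods 1·2): 0.45 vs {0.36, 0.27, 0.29, 0.16} → pass.
Asr (methods 1·2): 0.50 vs {0.36, 0.27, 0.35, 0.28} → pass.
WE (methods 1·2): 0.63 vs {0.29, 0.16, 0.35, 0.28} → pass.
0 of 3 fail.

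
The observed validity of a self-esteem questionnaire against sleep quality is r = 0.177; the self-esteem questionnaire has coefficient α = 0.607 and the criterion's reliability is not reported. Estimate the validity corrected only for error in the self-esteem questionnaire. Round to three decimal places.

0.227

Single correction: r_c = r_obs / √r_xx = 0.177 / √0.607 = 0.177 / 0.7791 ≈ 0.227.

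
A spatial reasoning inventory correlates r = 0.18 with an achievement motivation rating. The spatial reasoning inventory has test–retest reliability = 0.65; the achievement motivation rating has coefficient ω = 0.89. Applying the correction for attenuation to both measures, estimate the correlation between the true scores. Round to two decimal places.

0.24

r_true = r_obs / √(r_xx · r_yy) = 0.18 / √(0.65 × 0.89) = 0.18 / √0.5785 = 0.18 / 0.7606 ≈ 0.24.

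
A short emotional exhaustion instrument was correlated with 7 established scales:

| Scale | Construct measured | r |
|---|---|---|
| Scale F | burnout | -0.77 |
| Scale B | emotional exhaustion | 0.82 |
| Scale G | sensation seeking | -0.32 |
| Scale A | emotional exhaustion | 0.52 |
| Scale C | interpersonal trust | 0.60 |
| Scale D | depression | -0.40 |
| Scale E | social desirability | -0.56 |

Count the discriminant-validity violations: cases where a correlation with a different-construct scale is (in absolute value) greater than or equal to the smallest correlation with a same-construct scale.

Convergent (same construct = emotional exhaustion): Scale B, Scale A.
Smallest convergent = 0.52. Discriminant |r|: 0.77, 0.32, 0.60, 0.40, 0.56; count ≥ 0.52 → 3.

3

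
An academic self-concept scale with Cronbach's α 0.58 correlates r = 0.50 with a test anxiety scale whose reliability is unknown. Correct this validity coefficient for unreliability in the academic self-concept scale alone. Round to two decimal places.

Single correction: r_c = r_obs / √r_xx = 0.50 / √0.58 = 0.50 / 0.7616 ≈ 0.66.

0.66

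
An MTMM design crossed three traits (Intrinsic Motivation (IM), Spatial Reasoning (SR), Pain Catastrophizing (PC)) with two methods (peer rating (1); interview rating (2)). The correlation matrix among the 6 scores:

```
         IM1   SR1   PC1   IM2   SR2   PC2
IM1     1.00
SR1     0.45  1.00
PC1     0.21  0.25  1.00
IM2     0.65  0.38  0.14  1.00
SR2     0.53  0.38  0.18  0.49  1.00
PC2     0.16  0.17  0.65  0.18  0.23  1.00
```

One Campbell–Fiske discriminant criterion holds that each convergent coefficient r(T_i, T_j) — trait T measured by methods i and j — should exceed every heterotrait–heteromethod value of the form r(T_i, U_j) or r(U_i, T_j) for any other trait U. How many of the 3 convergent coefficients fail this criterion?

1

Checking each validity diagonal entry against its comparison values:
IM (methods 1·2): 0.65 vs {0.53, 0.38, 0.16, 0.14} → pass.
SR (methods 1·2): 0.38 vs {0.38, 0.53, 0.17, 0.18} → fail.
PC (methods 1·2): 0.65 vs {0.14, 0.16, 0.18, 0.17} → pass.
1 of 3 fail.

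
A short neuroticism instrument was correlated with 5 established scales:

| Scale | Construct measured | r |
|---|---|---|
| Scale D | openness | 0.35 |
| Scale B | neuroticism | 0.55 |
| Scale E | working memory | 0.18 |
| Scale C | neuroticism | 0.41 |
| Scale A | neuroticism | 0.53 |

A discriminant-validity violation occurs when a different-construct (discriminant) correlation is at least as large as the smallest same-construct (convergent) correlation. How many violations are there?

0

Convergent (same construct = neuroticism): Scale B, Scale C, Scale A.
Smallest convergent = 0.41. Discriminant values: 0.35, 0.18; count ≥ 0.41 → 0.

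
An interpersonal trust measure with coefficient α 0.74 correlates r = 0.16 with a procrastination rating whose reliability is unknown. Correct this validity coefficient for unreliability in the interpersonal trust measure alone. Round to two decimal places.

0.19

Single correction: r_c = r_obs / √r_xx = 0.16 / √0.74 = 0.16 / 0.8602 ≈ 0.19.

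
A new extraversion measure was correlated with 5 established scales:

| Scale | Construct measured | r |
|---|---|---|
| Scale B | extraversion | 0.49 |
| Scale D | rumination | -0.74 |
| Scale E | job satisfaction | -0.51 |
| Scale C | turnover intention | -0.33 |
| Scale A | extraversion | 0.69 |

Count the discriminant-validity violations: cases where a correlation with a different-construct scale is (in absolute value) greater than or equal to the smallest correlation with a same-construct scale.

2

Convergent (same construct = extraversion): Scale B, Scale A.
Smallest convergent = 0.49. Discriminant |r|: 0.74, 0.51, 0.33; count ≥ 0.49 → 2.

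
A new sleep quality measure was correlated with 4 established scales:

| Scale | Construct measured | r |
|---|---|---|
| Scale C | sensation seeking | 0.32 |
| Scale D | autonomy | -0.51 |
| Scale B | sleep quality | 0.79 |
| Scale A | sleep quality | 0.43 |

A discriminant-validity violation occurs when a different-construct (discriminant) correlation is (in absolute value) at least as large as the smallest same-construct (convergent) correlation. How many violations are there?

Convergent (same construct = sleep quality): Scale B, Scale A.
Smallest convergent = 0.43. Discriminant |r|: 0.32, 0.51; count ≥ 0.43 → 1.

1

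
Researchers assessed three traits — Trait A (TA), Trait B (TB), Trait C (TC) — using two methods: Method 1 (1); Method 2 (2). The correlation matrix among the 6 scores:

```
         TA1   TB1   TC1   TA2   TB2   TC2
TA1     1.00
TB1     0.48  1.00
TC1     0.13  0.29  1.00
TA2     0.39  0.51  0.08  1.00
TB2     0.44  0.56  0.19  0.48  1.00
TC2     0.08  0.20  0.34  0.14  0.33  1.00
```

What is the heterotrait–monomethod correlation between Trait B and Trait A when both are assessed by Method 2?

0.48

Different traits, same method: r(TB2, TA2) = 0.48.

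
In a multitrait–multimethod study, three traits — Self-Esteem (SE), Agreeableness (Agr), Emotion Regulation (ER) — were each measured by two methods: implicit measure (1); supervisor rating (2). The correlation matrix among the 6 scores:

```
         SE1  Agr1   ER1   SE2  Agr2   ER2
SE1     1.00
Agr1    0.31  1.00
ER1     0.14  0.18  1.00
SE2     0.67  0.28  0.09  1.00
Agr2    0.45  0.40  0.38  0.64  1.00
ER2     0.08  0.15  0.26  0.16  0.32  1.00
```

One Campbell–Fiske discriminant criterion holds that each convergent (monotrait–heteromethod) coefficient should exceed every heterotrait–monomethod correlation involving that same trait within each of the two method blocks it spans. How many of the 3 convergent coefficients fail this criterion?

2

Each convergent coefficient versus the relevant comparison correlations:
SE (methods 1·2): 0.67 vs {0.31, 0.64, 0.14, 0.16} → pass.
Agr (methods 1·2): 0.40 vs {0.31, 0.64, 0.18, 0.32} → fail.
ER (methods 1·2): 0.26 vs {0.14, 0.16, 0.18, 0.32} → fail.
2 of 3 fail.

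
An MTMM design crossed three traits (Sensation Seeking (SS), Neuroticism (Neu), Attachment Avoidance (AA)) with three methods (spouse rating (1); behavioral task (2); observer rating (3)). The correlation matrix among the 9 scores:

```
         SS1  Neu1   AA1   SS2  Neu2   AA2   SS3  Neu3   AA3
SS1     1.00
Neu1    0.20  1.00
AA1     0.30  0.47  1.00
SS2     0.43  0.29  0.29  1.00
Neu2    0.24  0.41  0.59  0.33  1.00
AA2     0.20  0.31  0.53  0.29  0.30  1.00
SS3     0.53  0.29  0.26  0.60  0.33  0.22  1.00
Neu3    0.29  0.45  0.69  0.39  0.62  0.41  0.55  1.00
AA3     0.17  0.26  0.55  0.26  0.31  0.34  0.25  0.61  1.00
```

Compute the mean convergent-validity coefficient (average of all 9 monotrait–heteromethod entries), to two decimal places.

Convergent values: 0.43, 0.53, 0.60, 0.41, 0.45, 0.62, 0.53, 0.55, 0.34; mean = 4.46/9 = 0.50.

0.50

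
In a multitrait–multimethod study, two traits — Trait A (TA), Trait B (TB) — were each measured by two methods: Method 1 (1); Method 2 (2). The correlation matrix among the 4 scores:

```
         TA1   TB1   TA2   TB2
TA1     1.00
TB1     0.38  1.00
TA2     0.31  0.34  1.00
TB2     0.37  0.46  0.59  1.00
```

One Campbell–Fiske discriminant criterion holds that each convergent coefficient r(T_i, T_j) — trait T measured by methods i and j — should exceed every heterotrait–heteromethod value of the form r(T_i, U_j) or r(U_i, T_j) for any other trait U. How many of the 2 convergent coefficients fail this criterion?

1

Convergent coefficients and their comparison sets:
TA (methods 1·2): 0.31 vs {0.37, 0.34} → fail.
TB (methods 1·2): 0.46 vs {0.34, 0.37} → pass.
1 of 2 fail.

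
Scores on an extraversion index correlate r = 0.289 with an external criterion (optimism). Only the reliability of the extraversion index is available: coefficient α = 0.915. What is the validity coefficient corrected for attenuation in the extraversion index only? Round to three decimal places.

Single correction: r_c = r_obs / √r_xx = 0.289 / √0.915 = 0.289 / 0.9566 ≈ 0.302.

0.302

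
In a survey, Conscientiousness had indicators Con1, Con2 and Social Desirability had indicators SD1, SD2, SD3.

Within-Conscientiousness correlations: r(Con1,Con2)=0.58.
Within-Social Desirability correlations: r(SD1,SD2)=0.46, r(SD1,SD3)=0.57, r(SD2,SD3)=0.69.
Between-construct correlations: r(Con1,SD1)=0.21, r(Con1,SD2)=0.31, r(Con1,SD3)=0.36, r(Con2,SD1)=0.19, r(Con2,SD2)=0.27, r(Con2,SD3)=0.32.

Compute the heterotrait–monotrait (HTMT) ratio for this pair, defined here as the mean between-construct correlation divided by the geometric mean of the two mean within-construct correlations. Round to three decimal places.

0.480

Between-construct mean = 1.66/6 = 0.2767.
Mean within-Con = 0.58/1 = 0.5800; mean within-SD = 1.72/3 = 0.5733.
Geometric mean = √(0.5800 × 0.5733) = 0.5766.
HTMT = 0.2767 / 0.5766 = 0.480.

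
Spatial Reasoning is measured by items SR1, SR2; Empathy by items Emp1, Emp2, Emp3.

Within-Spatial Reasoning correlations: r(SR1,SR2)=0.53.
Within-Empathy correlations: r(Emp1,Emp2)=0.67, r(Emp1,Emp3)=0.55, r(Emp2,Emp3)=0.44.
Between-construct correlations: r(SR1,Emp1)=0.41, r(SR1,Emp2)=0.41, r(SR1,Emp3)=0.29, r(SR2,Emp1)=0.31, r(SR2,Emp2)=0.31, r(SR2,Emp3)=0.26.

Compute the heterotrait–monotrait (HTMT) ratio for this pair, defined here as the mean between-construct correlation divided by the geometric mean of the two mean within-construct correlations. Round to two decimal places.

0.61

Between-construct mean = 1.99/6 = 0.3317.
Mean within-SR = 0.53/1 = 0.5300; mean within-Emp = 1.66/3 = 0.5533.
Geometric mean = √(0.5300 × 0.5533) = 0.5415.
HTMT = 0.3317 / 0.5415 = 0.61.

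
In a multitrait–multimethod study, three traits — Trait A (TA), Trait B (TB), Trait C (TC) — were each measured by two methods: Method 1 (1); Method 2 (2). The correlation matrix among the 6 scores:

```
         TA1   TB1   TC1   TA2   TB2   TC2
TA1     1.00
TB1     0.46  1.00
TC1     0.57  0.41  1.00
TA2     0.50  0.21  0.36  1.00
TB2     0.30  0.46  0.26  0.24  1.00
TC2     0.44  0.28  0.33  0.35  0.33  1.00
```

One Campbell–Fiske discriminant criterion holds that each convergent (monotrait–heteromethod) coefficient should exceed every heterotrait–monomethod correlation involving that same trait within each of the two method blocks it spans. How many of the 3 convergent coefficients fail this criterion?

Checking each validity diagonal entry against its comparison values:
TA (methods 1·2): 0.50 vs {0.46, 0.24, 0.57, 0.35} → fail.
TB (methods 1·2): 0.46 vs {0.46, 0.24, 0.41, 0.33} → fail.
TC (methods 1·2): 0.33 vs {0.57, 0.35, 0.41, 0.33} → fail.
3 of 3 fail.

3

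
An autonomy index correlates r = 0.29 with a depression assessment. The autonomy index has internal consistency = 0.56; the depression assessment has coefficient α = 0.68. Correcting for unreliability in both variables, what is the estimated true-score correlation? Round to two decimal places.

0.47

r_true = r_obs / √(r_xx · r_yy) = 0.29 / √(0.56 × 0.68) = 0.29 / √0.3808 = 0.29 / 0.6171 ≈ 0.47.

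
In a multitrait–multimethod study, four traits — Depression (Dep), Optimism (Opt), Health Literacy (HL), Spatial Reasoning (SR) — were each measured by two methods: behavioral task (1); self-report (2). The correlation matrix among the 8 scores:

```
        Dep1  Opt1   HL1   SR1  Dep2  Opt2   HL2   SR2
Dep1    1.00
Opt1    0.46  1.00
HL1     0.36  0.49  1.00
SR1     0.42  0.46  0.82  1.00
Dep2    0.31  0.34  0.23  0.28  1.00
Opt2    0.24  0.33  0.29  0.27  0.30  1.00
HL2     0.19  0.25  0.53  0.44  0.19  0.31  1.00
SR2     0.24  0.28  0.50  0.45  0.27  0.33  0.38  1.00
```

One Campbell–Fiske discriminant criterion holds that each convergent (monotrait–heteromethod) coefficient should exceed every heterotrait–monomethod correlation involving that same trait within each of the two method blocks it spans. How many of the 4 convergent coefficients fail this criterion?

Checking each validity diagonal entry against its comparison values:
Dep (methods 1·2): 0.31 vs {0.46, 0.30, 0.36, 0.19, 0.42, 0.27} → fail.
Opt (methods 1·2): 0.33 vs {0.46, 0.30, 0.49, 0.31, 0.46, 0.33} → fail.
HL (methods 1·2): 0.53 vs {0.36, 0.19, 0.49, 0.31, 0.82, 0.38} → fail.
SR (methods 1·2): 0.45 vs {0.42, 0.27, 0.46, 0.33, 0.82, 0.38} → fail.
4 of 4 fail.

4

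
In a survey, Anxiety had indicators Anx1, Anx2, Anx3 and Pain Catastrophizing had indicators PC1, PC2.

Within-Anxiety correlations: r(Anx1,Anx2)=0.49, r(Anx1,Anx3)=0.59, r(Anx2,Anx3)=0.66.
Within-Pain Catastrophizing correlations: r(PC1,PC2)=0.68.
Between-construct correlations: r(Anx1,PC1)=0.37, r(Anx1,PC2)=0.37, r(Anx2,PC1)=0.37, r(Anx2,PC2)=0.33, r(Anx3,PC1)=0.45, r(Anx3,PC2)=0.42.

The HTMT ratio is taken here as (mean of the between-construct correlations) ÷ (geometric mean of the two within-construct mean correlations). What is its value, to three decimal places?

0.613

Mean between = 2.31/6 = 0.3850.
Mean within-Anx = 1.74/3 = 0.5800; mean within-PC = 0.68/1 = 0.6800.
Geometric mean = √(0.5800 × 0.6800) = 0.6280.
HTMT = 0.3850 / 0.6280 = 0.613.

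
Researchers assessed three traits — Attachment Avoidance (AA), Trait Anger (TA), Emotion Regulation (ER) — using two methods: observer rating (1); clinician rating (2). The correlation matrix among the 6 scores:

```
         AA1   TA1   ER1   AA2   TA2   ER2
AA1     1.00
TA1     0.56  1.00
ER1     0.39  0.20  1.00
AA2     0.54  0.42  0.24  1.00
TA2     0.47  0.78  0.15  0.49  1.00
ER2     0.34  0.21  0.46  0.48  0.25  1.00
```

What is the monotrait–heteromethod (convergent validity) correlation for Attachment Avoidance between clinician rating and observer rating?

Same trait (AA), different methods: r(AA2, AA1) = 0.54.

0.54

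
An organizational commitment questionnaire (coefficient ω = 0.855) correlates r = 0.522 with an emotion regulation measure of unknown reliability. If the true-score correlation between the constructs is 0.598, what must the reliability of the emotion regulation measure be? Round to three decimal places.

r_true = r_obs / √(r_xx · r_yy) ⇒ 0.598 = 0.522 / √(0.855 · r_yy).
√(0.855 · r_yy) = 0.522 / 0.598 = 0.8729; 0.855 · r_yy = 0.7620; r_yy = 0.7620 / 0.855 ≈ 0.891.

0.891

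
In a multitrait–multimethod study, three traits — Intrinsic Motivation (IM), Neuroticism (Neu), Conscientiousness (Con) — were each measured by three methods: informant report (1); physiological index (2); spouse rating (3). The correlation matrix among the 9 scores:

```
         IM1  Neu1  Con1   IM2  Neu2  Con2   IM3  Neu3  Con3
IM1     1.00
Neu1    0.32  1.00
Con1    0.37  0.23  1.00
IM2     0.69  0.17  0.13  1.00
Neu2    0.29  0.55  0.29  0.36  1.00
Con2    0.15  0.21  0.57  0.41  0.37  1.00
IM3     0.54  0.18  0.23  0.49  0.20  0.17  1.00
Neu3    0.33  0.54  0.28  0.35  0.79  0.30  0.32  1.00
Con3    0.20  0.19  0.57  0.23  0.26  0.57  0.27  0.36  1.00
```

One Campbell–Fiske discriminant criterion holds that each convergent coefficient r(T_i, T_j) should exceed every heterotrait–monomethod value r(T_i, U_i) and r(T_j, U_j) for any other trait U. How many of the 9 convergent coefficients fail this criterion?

0

Checking each validity diagonal entry against its comparison values:
IM (methods 1·2): 0.69 vs {0.32, 0.36, 0.37, 0.41} → pass.
IM (methods 1·3): 0.54 vs {0.32, 0.32, 0.37, 0.27} → pass.
IM (methods 2·3): 0.49 vs {0.36, 0.32, 0.41, 0.27} → pass.
Neu (methods 1·2): 0.55 vs {0.32, 0.36, 0.23, 0.37} → pass.
Neu (methods 1·3): 0.54 vs {0.32, 0.32, 0.23, 0.36} → pass.
Neu (methods 2·3): 0.79 vs {0.36, 0.32, 0.37, 0.36} → pass.
Con (methods 1·2): 0.57 vs {0.37, 0.41, 0.23, 0.37} → pass.
Con (methods 1·3): 0.57 vs {0.37, 0.27, 0.23, 0.36} → pass.
Con (methods 2·3): 0.57 vs {0.41, 0.27, 0.37, 0.36} → pass.
0 of 9 fail.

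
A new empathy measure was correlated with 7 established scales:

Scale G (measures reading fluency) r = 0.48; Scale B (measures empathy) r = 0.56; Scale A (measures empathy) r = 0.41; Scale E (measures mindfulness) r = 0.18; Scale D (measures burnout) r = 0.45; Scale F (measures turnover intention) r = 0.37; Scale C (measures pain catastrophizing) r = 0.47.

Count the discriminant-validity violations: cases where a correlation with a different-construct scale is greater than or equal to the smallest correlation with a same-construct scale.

Convergent (same construct = empathy): Scale B, Scale A.
Smallest convergent = 0.41. Discriminant values: 0.48, 0.18, 0.45, 0.37, 0.47; count ≥ 0.41 → 3.

3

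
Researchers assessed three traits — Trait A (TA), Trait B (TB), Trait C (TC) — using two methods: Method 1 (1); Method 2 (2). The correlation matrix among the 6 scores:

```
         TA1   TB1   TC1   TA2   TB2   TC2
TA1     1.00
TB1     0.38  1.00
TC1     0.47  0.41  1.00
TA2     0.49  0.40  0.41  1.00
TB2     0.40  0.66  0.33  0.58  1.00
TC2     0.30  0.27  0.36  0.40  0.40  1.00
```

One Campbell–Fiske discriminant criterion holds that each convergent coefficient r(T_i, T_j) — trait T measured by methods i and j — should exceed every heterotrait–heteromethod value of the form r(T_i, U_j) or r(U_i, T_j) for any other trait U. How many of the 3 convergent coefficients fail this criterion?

Convergent coefficients and their comparison sets:
TA (methods 1·2): 0.49 vs {0.40, 0.40, 0.30, 0.41} → pass.
TB (methods 1·2): 0.66 vs {0.40, 0.40, 0.27, 0.33} → pass.
TC (methods 1·2): 0.36 vs {0.41, 0.30, 0.33, 0.27} → fail.
1 of 3 fail.

1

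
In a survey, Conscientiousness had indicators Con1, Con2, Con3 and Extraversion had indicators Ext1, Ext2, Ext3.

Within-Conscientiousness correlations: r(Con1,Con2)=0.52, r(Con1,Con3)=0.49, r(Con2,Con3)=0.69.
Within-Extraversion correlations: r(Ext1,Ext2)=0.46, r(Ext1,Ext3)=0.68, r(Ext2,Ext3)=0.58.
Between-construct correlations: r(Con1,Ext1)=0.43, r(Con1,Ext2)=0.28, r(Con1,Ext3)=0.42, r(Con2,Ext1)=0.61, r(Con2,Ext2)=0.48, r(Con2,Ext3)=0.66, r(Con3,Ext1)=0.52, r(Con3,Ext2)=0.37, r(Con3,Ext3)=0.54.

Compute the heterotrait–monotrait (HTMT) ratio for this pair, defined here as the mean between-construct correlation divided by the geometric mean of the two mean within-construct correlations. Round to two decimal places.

0.84

Mean between = 4.31/9 = 0.4789.
Mean within-Con = 1.70/3 = 0.5667; mean within-Ext = 1.72/3 = 0.5733.
Geometric mean = √(0.5667 × 0.5733) = 0.5700.
HTMT = 0.4789 / 0.5700 = 0.84.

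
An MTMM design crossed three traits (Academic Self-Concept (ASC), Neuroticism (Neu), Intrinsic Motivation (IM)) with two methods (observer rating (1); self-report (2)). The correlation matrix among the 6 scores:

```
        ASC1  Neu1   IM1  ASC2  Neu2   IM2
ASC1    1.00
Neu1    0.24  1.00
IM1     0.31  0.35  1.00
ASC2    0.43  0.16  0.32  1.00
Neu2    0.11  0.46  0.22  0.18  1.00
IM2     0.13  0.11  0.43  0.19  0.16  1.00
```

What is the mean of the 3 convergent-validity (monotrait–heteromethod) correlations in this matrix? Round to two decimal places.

Convergent values: 0.43, 0.46, 0.43; mean = 1.32/3 = 0.44.

0.44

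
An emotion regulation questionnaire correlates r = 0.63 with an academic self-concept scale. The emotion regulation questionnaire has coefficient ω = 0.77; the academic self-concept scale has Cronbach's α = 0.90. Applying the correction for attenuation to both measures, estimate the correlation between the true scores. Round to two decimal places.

r_true = r_obs / √(r_xx · r_yy) = 0.63 / √(0.77 × 0.90) = 0.63 / √0.6930 = 0.63 / 0.8325 ≈ 0.76.

0.76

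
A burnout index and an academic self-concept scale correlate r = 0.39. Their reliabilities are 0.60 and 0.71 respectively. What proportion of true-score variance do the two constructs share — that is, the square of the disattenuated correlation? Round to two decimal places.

0.36

Disattenuated r = 0.39 / √(0.60 × 0.71) = 0.39 / 0.6527 = 0.5975.
Shared true-score variance = 0.5975² = 0.3570 ≈ 0.36.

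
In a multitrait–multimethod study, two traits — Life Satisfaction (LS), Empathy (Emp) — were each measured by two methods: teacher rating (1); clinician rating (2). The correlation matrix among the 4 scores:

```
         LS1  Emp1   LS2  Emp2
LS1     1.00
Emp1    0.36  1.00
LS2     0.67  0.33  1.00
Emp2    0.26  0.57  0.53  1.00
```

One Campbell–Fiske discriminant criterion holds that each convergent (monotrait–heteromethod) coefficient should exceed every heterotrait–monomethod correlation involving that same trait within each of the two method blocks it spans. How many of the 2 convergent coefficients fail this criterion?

0

Checking each validity diagonal entry against its comparison values:
LS (methods 1·2): 0.67 vs {0.36, 0.53} → pass.
Emp (methods 1·2): 0.57 vs {0.36, 0.53} → pass.
0 of 2 fail.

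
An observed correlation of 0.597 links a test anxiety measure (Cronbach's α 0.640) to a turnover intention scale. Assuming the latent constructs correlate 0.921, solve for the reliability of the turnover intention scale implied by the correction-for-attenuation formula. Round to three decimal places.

0.657

r_true = r_obs / √(r_xx · r_yy) ⇒ 0.921 = 0.597 / √(0.640 · r_yy).
√(0.640 · r_yy) = 0.597 / 0.921 = 0.6482; 0.640 · r_yy = 0.4202; r_yy = 0.4202 / 0.640 ≈ 0.657.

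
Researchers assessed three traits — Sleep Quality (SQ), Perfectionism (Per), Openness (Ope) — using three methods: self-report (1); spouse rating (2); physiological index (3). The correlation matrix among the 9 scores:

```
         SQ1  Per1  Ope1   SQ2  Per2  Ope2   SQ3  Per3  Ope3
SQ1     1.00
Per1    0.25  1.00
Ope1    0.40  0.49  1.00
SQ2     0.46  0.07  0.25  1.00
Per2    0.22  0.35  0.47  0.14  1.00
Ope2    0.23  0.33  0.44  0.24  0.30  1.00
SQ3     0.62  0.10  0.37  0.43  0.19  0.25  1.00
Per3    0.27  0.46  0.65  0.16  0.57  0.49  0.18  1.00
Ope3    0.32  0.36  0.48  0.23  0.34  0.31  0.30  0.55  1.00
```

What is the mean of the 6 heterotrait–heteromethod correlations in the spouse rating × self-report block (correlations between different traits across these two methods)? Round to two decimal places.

HTHM values (method 2 × method 1): 0.07, 0.25, 0.22, 0.47, 0.23, 0.33; mean = 1.57/6 = 0.26.

0.26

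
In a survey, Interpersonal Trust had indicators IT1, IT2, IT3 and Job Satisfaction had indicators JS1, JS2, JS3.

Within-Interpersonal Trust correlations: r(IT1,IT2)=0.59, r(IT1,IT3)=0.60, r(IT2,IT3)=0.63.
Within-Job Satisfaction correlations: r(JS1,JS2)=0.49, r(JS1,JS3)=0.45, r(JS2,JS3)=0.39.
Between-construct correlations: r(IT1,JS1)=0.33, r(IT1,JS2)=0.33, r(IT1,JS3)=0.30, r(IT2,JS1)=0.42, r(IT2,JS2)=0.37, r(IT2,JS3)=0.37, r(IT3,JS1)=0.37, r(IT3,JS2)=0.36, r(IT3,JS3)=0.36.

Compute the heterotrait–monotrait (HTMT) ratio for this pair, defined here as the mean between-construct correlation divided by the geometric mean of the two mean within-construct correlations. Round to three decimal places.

Between-construct mean = 3.21/9 = 0.3567.
Mean within-IT = 1.82/3 = 0.6067; mean within-JS = 1.33/3 = 0.4433.
Geometric mean = √(0.6067 × 0.4433) = 0.5186.
HTMT = 0.3567 / 0.5186 = 0.688.

0.688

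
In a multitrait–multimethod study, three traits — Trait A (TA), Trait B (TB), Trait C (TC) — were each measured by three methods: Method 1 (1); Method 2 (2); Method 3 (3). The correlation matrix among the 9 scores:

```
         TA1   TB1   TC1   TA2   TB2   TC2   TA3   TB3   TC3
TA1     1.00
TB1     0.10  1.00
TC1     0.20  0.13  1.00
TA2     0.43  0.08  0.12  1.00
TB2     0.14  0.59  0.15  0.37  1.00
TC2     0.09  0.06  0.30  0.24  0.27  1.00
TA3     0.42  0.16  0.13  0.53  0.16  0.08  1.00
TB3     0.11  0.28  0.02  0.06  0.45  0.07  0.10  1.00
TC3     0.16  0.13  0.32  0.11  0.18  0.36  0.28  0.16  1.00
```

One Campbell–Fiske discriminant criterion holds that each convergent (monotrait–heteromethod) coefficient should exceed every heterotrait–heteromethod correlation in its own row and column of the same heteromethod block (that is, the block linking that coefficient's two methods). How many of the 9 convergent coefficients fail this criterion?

0

Checking each validity diagonal entry against its comparison values:
TA (methods 1·2): 0.43 vs {0.14, 0.08, 0.09, 0.12} → pass.
TA (methods 1·3): 0.42 vs {0.11, 0.16, 0.16, 0.13} → pass.
TA (methods 2·3): 0.53 vs {0.06, 0.16, 0.11, 0.08} → pass.
TB (methods 1·2): 0.59 vs {0.08, 0.14, 0.06, 0.15} → pass.
TB (methods 1·3): 0.28 vs {0.16, 0.11, 0.13, 0.02} → pass.
TB (methods 2·3): 0.45 vs {0.16, 0.06, 0.18, 0.07} → pass.
TC (methods 1·2): 0.30 vs {0.12, 0.09, 0.15, 0.06} → pass.
TC (methods 1·3): 0.32 vs {0.13, 0.16, 0.02, 0.13} → pass.
TC (methods 2·3): 0.36 vs {0.08, 0.11, 0.07, 0.18} → pass.
0 of 9 fail.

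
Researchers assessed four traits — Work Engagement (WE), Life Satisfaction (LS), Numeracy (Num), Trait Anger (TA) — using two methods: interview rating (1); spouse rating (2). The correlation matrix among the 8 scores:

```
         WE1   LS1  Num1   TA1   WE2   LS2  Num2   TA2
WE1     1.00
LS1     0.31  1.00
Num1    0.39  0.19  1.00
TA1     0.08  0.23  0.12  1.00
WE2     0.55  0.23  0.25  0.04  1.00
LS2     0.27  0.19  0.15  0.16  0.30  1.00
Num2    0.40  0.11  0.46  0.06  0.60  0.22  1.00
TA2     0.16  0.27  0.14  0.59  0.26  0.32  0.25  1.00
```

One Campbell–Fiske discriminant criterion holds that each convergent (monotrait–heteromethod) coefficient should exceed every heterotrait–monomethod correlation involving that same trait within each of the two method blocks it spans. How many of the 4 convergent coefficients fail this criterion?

3

Checking each validity diagonal entry against its comparison values:
WE (methods 1·2): 0.55 vs {0.31, 0.30, 0.39, 0.60, 0.08, 0.26} → fail.
LS (methods 1·2): 0.19 vs {0.31, 0.30, 0.19, 0.22, 0.23, 0.32} → fail.
Num (methods 1·2): 0.46 vs {0.39, 0.60, 0.19, 0.22, 0.12, 0.25} → fail.
TA (methods 1·2): 0.59 vs {0.08, 0.26, 0.23, 0.32, 0.12, 0.25} → pass.
3 of 4 fail.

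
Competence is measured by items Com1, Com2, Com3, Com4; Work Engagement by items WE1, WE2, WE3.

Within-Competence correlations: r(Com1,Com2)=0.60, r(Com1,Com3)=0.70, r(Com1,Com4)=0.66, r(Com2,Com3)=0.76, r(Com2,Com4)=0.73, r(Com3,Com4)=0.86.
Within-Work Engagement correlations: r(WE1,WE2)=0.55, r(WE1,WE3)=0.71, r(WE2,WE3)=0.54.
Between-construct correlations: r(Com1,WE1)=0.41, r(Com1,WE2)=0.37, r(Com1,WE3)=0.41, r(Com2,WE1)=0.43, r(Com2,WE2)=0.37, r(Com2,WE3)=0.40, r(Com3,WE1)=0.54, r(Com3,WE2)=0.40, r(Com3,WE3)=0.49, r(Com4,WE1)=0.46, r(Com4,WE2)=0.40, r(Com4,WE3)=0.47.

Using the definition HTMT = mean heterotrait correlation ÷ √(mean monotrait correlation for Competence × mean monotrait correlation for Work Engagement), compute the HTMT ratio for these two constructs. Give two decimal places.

0.65

Mean heterotrait r = 5.15/12 = 0.4292.
Mean within-Com = 4.31/6 = 0.7183; mean within-WE = 1.80/3 = 0.6000.
Geometric mean = √(0.7183 × 0.6000) = 0.6565.
HTMT = 0.4292 / 0.6565 = 0.65.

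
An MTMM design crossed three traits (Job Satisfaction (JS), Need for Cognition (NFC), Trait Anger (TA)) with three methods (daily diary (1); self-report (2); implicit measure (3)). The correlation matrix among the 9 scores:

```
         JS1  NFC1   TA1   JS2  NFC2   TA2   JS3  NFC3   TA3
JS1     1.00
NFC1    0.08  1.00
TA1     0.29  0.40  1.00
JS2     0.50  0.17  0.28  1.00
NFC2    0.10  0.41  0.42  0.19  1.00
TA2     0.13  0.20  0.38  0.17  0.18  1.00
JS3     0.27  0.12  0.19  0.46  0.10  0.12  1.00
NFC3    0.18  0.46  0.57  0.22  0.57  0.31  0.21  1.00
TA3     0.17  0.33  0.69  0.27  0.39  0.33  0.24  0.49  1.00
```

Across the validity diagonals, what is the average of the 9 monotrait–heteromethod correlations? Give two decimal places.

0.45

Convergent values: 0.50, 0.27, 0.46, 0.41, 0.46, 0.57, 0.38, 0.69, 0.33; mean = 4.07/9 = 0.45.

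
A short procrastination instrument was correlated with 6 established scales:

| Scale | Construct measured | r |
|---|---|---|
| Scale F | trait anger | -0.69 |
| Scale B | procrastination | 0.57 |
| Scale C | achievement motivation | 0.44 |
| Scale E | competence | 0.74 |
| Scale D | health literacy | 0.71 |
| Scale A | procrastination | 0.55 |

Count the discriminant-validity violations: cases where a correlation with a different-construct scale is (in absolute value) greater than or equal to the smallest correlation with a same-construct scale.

3

Convergent (same construct = procrastination): Scale B, Scale A.
Smallest convergent = 0.55. Discriminant |r|: 0.69, 0.44, 0.74, 0.71; count ≥ 0.55 → 3.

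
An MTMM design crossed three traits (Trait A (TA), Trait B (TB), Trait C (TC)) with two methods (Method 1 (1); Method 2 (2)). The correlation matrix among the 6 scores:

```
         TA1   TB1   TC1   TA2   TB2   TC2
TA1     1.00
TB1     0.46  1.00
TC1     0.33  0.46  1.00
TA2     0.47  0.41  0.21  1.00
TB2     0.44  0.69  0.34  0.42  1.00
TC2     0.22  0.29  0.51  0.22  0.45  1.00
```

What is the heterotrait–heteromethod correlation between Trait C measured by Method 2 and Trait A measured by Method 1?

0.22

Different traits and methods: r(TC2, TA1) = 0.22.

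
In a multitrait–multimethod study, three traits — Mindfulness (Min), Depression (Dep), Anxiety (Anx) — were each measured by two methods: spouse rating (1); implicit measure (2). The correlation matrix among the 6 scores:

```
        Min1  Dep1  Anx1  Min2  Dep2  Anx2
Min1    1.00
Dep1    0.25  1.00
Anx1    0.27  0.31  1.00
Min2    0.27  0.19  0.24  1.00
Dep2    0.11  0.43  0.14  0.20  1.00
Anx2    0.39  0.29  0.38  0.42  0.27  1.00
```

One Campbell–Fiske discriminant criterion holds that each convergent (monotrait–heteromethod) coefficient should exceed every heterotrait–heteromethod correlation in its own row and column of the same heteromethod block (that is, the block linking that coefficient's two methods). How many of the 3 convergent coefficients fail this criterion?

2

Convergent coefficients and their comparison sets:
Min (methods 1·2): 0.27 vs {0.11, 0.19, 0.39, 0.24} → fail.
Dep (methods 1·2): 0.43 vs {0.19, 0.11, 0.29, 0.14} → pass.
Anx (methods 1·2): 0.38 vs {0.24, 0.39, 0.14, 0.29} → fail.
2 of 3 fail.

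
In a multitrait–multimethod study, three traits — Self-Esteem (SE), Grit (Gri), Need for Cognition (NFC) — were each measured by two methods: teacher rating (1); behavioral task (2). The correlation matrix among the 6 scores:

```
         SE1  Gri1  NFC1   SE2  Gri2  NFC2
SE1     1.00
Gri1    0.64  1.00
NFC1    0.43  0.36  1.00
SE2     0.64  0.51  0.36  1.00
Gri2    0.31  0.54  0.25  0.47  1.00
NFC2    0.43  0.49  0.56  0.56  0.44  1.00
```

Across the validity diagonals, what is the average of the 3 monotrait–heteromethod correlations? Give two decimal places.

0.58

Convergent values: 0.64, 0.54, 0.56; mean = 1.74/3 = 0.58.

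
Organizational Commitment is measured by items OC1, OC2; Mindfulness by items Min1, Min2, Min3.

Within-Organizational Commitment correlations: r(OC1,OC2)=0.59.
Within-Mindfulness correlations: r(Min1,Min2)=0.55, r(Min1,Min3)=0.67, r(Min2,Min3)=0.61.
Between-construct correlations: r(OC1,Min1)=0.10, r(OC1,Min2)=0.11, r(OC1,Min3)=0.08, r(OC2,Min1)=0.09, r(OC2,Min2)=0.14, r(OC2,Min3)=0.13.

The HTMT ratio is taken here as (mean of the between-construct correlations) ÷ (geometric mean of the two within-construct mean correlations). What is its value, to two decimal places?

Mean heterotrait r = 0.65/6 = 0.1083.
Mean within-OC = 0.59/1 = 0.5900; mean within-Min = 1.83/3 = 0.6100.
Geometric mean = √(0.5900 × 0.6100) = 0.5999.
HTMT = 0.1083 / 0.5999 = 0.18.

0.18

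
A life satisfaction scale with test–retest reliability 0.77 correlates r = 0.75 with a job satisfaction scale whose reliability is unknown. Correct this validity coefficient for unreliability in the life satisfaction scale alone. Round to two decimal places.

0.85

Single correction: r_c = r_obs / √r_xx = 0.75 / √0.77 = 0.75 / 0.8775 ≈ 0.85.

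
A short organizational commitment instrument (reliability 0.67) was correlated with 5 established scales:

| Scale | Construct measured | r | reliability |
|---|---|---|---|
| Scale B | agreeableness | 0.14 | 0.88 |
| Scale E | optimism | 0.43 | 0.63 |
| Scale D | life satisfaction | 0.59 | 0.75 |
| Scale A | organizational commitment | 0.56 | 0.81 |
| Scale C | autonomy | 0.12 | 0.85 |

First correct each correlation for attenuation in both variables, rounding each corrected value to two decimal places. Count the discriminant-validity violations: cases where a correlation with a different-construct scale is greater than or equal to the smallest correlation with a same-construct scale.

1

Disattenuated r (r / √(r_scale · r_new)):
  Scale B (disc): 0.14 / √(0.88·0.67) = 0.18
  Scale E (disc): 0.43 / √(0.63·0.67) = 0.66
  Scale D (disc): 0.59 / √(0.75·0.67) = 0.83
  Scale A (conv): 0.56 / √(0.81·0.67) = 0.76
  Scale C (disc): 0.12 / √(0.85·0.67) = 0.16
Smallest convergent = 0.76. Discriminant values: 0.18, 0.66, 0.83, 0.16; count ≥ 0.76 → 1.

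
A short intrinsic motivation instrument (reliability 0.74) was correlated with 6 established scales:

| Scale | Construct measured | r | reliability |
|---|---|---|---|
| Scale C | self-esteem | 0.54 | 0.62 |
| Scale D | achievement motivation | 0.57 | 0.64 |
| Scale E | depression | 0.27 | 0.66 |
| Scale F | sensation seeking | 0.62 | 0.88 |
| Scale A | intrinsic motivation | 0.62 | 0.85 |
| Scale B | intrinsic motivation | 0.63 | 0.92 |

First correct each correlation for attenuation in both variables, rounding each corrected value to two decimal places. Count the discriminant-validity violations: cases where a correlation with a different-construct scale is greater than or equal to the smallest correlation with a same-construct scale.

3

Disattenuated r (r / √(r_scale · r_new)):
  Scale C (disc): 0.54 / √(0.62·0.74) = 0.80
  Scale D (disc): 0.57 / √(0.64·0.74) = 0.83
  Scale E (disc): 0.27 / √(0.66·0.74) = 0.39
  Scale F (disc): 0.62 / √(0.88·0.74) = 0.77
  Scale A (conv): 0.62 / √(0.85·0.74) = 0.78
  Scale B (conv): 0.63 / √(0.92·0.74) = 0.76
Smallest convergent = 0.76. Discriminant values: 0.80, 0.83, 0.39, 0.77; count ≥ 0.76 → 3.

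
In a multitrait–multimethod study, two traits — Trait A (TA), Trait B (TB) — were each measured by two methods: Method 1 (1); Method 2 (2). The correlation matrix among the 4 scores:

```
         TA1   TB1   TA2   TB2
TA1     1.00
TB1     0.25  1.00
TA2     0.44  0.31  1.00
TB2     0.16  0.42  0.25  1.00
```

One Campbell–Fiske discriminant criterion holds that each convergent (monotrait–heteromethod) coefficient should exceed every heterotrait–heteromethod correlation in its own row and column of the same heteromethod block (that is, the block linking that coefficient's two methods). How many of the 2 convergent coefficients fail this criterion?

Convergent coefficients and their comparison sets:
TA (methods 1·2): 0.44 vs {0.16, 0.31} → pass.
TB (methods 1·2): 0.42 vs {0.31, 0.16} → pass.
0 of 2 fail.

0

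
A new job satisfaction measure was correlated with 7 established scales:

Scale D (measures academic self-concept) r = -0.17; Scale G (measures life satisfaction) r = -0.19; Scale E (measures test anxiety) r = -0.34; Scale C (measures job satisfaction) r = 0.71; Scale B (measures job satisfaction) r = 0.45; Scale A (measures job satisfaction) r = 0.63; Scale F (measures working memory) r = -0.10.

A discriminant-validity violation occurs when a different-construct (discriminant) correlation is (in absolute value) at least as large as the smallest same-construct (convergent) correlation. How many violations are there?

0

Convergent (same construct = job satisfaction): Scale C, Scale B, Scale A.
Smallest convergent = 0.45. Discriminant |r|: 0.17, 0.19, 0.34, 0.10; count ≥ 0.45 → 0.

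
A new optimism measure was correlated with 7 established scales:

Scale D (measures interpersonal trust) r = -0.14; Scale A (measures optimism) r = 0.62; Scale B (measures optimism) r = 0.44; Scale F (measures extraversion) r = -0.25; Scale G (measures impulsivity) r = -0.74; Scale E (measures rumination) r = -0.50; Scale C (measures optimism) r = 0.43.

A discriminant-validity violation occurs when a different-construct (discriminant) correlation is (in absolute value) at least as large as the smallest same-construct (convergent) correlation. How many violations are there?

2

Convergent (same construct = optimism): Scale A, Scale B, Scale C.
Smallest convergent = 0.43. Discriminant |r|: 0.14, 0.25, 0.74, 0.50; count ≥ 0.43 → 2.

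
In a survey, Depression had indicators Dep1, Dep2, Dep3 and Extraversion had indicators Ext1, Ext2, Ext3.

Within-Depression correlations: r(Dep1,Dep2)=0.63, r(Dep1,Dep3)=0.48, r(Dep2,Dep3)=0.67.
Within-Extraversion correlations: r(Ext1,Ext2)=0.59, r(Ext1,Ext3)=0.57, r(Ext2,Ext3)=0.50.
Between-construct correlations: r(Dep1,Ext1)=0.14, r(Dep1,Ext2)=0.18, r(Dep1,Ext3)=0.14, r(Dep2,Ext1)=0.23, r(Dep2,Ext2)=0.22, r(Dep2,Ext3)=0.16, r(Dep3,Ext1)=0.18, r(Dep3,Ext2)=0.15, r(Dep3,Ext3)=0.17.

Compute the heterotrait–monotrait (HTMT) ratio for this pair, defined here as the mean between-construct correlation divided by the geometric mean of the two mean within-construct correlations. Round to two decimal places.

0.30

Mean between = 1.57/9 = 0.1744.
Mean within-Dep = 1.78/3 = 0.5933; mean within-Ext = 1.66/3 = 0.5533.
Geometric mean = √(0.5933 × 0.5533) = 0.5730.
HTMT = 0.1744 / 0.5730 = 0.30.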